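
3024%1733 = 1291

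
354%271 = 83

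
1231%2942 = 1231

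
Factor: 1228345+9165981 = 2^1 * 97^1 * 131^1 * 409^1 = 10394326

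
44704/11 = 4064 = 4064.00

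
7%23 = 7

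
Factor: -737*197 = -1*11^1*67^1*197^1 = -145189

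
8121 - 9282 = -1161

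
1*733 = 733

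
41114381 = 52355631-11241250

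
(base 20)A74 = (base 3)12200111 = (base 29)4QQ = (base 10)4144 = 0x1030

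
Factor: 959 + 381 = 2^2 * 5^1 * 67^1 = 1340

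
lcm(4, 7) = 28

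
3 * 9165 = 27495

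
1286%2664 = 1286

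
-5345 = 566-5911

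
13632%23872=13632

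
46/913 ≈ 0.0504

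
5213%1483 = 764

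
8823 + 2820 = 11643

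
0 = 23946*0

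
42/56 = 3/4 = 0.75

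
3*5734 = 17202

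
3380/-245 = -13 - 39/49 ≈ -13.80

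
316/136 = 2+11/34 ≈ 2.32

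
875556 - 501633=373923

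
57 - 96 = -39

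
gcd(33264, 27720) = 5544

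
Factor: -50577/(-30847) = 3^1 * 23^1 * 109^(-1) * 283^(-1) * 733^1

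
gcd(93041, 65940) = 1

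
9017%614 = 421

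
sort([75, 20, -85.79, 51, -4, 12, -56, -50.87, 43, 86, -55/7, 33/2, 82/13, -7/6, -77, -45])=[-85.79, -77, -56, -50.87, -45, -55/7, -4, -7/6, 82/13, 12, 33/2, 20, 43, 51, 75, 86]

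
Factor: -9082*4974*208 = -1*2^6*3^1*13^1*19^1*239^1*829^1 = -9396164544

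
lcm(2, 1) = 2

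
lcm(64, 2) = 64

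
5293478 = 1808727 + 3484751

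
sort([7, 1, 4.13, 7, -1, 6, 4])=[-1, 1, 4, 4.13, 6, 7, 7]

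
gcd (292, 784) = 4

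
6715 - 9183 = -2468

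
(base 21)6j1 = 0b101111100110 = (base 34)2lk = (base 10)3046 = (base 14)1178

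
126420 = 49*2580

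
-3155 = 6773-9928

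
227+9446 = 9673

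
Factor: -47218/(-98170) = 5^(-1)*9817^(-1)*23609^1 = 23609/49085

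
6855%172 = 147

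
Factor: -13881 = -1 * 3^1 * 7^1 * 661^1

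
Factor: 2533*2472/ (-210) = -1*2^2*5^ (-1)*7^ (-1)*17^1*103^1*149^1 = -1043596/35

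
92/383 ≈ 0.240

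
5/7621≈0.000656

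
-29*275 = -7975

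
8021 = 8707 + -686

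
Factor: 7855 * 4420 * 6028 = 2^4 * 5^2 * 11^1 * 13^1 * 17^1 * 137^1 * 1571^1 = 209286734800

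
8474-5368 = 3106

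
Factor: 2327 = 13^1 * 179^1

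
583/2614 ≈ 0.223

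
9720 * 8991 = 87392520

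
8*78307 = 626456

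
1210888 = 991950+218938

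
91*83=7553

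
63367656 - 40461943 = 22905713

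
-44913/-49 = 916 + 29/49 ≈ 916.59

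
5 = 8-3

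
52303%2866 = 715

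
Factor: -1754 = -1 * 2^1 * 877^1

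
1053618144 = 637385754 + 416232390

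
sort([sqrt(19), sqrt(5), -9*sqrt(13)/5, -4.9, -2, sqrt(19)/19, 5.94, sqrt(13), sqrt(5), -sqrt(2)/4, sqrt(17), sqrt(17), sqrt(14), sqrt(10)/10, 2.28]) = [-9*sqrt(13)/5, -4.9, -2, -sqrt(2)/4, sqrt(19)/19, sqrt(10)/10, sqrt(5), sqrt(5), 2.28, sqrt(13), sqrt(14), sqrt(17), sqrt(17), sqrt(19), 5.94]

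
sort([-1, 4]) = [-1, 4]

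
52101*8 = 416808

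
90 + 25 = 115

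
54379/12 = 4531 + 7/12 ≈ 4531.58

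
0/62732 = 0 = 0.00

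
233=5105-4872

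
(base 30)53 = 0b10011001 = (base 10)153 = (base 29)58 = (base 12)109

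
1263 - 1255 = 8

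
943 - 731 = 212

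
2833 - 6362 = -3529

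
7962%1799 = 766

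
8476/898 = 4238/449 ≈ 9.44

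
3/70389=1/23463 ≈ 0.0000426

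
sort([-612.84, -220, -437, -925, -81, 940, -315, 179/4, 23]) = [-925, -612.84, -437, -315, -220, -81, 23, 179/4, 940]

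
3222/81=358/9 ≈ 39.78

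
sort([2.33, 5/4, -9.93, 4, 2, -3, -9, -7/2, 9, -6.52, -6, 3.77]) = [-9.93, -9, -6.52, -6, -7/2, -3, 5/4, 2, 2.33, 3.77, 4, 9]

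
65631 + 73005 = 138636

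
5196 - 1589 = 3607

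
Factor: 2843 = 2843^1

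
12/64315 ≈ 0.000187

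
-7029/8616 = -2343/2872 ≈ -0.816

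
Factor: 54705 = 3^1 * 5^1 * 7^1 * 521^1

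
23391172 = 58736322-35345150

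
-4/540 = -1/135 ≈ -0.00741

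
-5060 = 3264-8324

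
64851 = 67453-2602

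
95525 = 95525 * 1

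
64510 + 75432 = 139942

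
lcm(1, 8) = 8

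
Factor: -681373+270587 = -1*2^1*293^1*701^1 = -410786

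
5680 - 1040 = 4640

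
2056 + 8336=10392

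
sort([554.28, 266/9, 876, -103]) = [-103, 266/9, 554.28, 876]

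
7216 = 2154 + 5062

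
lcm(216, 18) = 216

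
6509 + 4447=10956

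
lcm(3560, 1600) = 142400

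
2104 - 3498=-1394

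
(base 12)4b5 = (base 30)nn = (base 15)328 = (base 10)713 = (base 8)1311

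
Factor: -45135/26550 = -1 * 2^(-1) * 5^(-1) * 17^1 = -17/10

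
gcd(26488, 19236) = 28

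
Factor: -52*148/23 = -1*2^4*13^1*23^(-1)*37^1 = -7696/23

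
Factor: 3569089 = 3569089^1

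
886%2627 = 886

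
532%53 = 2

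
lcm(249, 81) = 6723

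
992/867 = 1 + 125/867 ≈ 1.14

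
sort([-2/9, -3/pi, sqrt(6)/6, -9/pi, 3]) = [-9/pi, -3/pi, -2/9, sqrt(6)/6, 3]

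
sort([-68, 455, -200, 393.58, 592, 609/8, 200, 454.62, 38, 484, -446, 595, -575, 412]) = [-575, -446, -200, -68, 38, 609/8, 200, 393.58, 412, 454.62, 455, 484, 592, 595]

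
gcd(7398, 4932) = 2466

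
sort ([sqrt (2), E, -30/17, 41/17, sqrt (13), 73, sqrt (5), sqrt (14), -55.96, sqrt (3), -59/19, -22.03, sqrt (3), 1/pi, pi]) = [-55.96, -22.03, -59/19, -30/17, 1/pi, sqrt (2), sqrt (3), sqrt (3), sqrt (5), 41/17, E, pi, sqrt (13), sqrt (14), 73]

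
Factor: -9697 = -1*9697^1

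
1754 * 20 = 35080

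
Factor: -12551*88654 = -1*2^1*7^1*11^1*19^1*163^1*2333^1 = -1112696354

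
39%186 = 39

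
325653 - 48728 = 276925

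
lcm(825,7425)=7425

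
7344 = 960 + 6384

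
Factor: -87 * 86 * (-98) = 2^2 * 3^1 * 7^2 * 29^1 * 43^1 = 733236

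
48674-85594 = -36920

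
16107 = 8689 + 7418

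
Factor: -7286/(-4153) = 2^1*3643^1*4153^(-1)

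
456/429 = 1 + 9/143 ≈ 1.06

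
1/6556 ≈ 0.000153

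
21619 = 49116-27497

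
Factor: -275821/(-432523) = 7^(-1)*97^(-1)*433^1 = 433/679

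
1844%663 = 518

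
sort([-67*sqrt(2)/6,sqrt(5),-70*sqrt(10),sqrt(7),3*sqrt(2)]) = [-70*sqrt(10),-67*sqrt(2)/6,sqrt(5),sqrt(7),3*sqrt(2)]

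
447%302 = 145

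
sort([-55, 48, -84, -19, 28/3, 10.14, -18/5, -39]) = [-84, -55, -39, -19, -18/5, 28/3, 10.14, 48]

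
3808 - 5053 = -1245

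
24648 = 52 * 474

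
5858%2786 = 286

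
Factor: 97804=2^2 * 7^2 * 499^1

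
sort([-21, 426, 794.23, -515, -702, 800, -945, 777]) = [-945, -702, -515, -21, 426, 777, 794.23, 800]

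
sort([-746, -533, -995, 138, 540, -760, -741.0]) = [-995, -760, -746, -741.0, -533, 138, 540]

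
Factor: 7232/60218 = 2^5*113^1*30109^(-1) = 3616/30109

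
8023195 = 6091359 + 1931836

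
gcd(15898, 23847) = 7949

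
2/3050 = 1/1525 ≈ 0.000656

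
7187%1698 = 395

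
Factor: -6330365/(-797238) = 2^(-1)*3^(-2)*5^1*13^(-1)*3407^(-1)*1266073^1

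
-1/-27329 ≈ 0.0000366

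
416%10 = 6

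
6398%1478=486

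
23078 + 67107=90185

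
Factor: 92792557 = 11^1 * 13^1 * 23^1 * 89^1 * 317^1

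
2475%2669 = 2475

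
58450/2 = 29225 = 29225.00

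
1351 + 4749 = 6100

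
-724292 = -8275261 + 7550969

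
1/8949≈0.000112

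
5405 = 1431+3974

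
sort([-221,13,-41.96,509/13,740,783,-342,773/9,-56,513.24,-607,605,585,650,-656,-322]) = [-656,-607,-342,-322,-221,-56,-41.96,13,509/13,773/9,513.24,585,605,650,740,783]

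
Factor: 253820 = 2^2 * 5^1 * 7^3 * 37^1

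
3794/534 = 1897/267 ≈ 7.10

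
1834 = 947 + 887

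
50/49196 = 25/24598 ≈ 0.00102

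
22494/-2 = -11247 = -11247.00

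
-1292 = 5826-7118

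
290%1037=290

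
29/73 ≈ 0.397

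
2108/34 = 62 = 62.00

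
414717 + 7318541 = 7733258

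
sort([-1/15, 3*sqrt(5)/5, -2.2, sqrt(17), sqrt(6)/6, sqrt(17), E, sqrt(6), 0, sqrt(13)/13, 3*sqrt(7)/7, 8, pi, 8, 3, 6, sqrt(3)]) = [-2.2, -1/15, 0, sqrt(13)/13, sqrt(6)/6, 3*sqrt(7)/7, 3*sqrt(5)/5, sqrt(3), sqrt(6), E, 3, pi, sqrt(17), sqrt(17), 6, 8, 8]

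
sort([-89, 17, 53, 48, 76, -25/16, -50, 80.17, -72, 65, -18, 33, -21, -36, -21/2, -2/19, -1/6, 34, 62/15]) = [-89, -72, -50, -36, -21, -18, -21/2, -25/16, -1/6, -2/19, 62/15, 17, 33, 34, 48, 53, 65, 76, 80.17]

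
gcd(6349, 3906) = 7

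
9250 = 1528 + 7722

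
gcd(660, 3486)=6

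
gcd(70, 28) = 14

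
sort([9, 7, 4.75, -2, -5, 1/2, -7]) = [-7, -5, -2, 1/2, 4.75, 7, 9]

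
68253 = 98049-29796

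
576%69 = 24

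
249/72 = 3+11/24 ≈ 3.46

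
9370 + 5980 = 15350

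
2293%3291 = 2293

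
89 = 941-852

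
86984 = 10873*8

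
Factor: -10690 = -1*2^1*5^1*1069^1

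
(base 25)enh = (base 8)22176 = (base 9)13730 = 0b10010001111110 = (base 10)9342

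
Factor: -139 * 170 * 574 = -1 * 2^2 * 5^1 * 7^1 * 17^1 * 41^1 * 139^1 = -13563620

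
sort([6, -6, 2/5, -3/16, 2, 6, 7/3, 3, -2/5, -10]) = [-10, -6, -2/5, -3/16, 2/5, 2, 7/3, 3, 6, 6]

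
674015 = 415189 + 258826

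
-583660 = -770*758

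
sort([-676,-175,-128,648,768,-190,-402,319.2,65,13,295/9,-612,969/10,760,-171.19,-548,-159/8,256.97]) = [-676,-612,-548,-402,-190,-175,-171.19,-128,-159/8,13,295/9,65,969/10,256.97,319.2,648,760,768]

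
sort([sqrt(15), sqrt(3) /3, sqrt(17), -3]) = [-3, sqrt(3) /3, sqrt(15), sqrt(17)]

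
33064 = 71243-38179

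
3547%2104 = 1443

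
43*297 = 12771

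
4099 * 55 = 225445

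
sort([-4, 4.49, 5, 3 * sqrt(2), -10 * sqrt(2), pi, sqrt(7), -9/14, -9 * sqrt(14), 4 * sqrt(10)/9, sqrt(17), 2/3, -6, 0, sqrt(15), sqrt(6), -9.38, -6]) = [-9 * sqrt(14), -10 * sqrt(2), -9.38, -6, -6, -4, -9/14, 0, 2/3, 4 * sqrt(10)/9, sqrt(6), sqrt(7), pi, sqrt(15), sqrt(17), 3 * sqrt(2), 4.49, 5]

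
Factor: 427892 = 2^2 * 23^1 * 4651^1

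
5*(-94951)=-474755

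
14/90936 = 7/45468 ≈ 0.000154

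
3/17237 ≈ 0.000174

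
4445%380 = 265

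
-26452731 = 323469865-349922596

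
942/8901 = 314/2967 ≈ 0.106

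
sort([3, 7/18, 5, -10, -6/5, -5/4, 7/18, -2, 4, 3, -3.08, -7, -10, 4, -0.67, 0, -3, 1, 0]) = [-10, -10, -7, -3.08, -3, -2, -5/4, -6/5, -0.67, 0, 0, 7/18, 7/18, 1, 3, 3, 4, 4, 5]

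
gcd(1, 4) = 1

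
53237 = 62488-9251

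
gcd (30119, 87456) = 1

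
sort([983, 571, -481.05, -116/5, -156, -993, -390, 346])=[-993, -481.05, -390, -156, -116/5, 346, 571, 983]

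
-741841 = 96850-838691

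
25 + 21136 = 21161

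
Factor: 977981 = 73^1 * 13397^1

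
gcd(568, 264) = 8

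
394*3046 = 1200124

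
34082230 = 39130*871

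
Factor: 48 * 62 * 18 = 2^6 * 3^3 * 31^1 = 53568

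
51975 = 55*945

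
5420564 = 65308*83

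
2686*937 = 2516782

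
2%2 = 0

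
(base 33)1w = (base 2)1000001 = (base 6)145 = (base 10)65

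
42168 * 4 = 168672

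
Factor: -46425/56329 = -1 * 3^1 * 5^2 * 7^(-1) * 13^(-1) = -75/91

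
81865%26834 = 1363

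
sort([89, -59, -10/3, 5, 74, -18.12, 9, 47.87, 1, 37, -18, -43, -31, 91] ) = [-59, -43, -31, -18.12, -18, -10/3, 1, 5, 9, 37, 47.87, 74, 89, 91] 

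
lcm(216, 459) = 3672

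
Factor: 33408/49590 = 2^6 * 5^(-1) * 19^(-1) = 64/95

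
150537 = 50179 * 3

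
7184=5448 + 1736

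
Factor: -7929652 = -1*2^2*47^1*42179^1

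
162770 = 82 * 1985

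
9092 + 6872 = 15964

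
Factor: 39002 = 2^1 * 19501^1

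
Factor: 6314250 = 2^1*3^1*5^3*8419^1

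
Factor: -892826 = -1 * 2^1 * 11^1 * 40583^1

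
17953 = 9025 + 8928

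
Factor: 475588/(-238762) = -1*2^1*31^(-1)*3851^(-1)*118897^1 = -237794/119381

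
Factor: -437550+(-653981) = -1*7^1*19^1*29^1*283^1 = -1091531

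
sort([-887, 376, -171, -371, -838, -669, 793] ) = [-887, -838, -669, -371, -171, 376, 793] 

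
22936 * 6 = 137616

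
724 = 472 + 252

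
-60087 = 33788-93875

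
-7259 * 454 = -3295586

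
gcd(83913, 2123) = 1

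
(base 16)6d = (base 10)109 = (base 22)4l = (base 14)7b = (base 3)11001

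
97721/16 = 6107 + 9/16 ≈ 6107.56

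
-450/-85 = 90/17 ≈ 5.29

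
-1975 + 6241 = 4266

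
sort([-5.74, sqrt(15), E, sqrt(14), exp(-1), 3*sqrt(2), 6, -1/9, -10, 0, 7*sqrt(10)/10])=[-10, -5.74, -1/9, 0, exp(-1), 7*sqrt(10)/10, E, sqrt(14), sqrt(15), 3*sqrt(2), 6]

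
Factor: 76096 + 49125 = 125221^1 = 125221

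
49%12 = 1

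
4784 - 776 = 4008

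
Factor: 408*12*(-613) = -1*2^5*3^2*17^1*613^1 = -3001248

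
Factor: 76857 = 3^1*11^1*17^1*137^1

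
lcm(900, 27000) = 27000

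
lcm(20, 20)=20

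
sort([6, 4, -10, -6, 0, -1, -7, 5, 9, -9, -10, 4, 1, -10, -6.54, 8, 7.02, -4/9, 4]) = [-10, -10, -10, -9, -7, -6.54, -6, -1, -4/9, 0, 1, 4, 4, 4, 5, 6, 7.02, 8, 9]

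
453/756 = 151/252 ≈ 0.599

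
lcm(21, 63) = 63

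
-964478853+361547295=-602931558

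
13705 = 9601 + 4104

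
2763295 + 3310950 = 6074245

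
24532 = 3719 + 20813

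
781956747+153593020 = 935549767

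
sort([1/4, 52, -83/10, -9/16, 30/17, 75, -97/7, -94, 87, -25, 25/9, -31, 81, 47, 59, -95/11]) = [-94, -31, -25, -97/7, -95/11, -83/10, -9/16, 1/4, 30/17, 25/9, 47, 52, 59, 75, 81, 87]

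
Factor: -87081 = -1*3^1*29027^1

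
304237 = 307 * 991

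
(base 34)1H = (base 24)23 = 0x33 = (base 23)25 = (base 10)51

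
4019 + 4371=8390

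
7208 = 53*136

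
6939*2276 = 15793164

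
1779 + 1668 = 3447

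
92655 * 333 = 30854115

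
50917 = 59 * 863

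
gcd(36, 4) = 4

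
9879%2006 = 1855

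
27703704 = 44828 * 618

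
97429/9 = 10825 + 4/9 ≈ 10825.44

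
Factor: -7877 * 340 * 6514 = -1 * 2^3 * 5^1 * 17^1 * 3257^1 * 7877^1 = -17445664520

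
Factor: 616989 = 3^1*205663^1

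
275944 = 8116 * 34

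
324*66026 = 21392424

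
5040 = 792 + 4248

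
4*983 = 3932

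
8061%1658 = 1429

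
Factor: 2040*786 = 2^4*3^2*5^1*17^1*131^1 = 1603440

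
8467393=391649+8075744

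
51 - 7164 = -7113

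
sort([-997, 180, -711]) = [-997, -711, 180]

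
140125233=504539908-364414675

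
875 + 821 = 1696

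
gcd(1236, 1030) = 206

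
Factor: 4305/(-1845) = -1 * 3^(-1) * 7^1 = -7/3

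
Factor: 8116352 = 2^7*63409^1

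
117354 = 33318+84036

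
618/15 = 206/5 = 41.20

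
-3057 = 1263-4320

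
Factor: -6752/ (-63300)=2^3*3^ (-1)*5^ (-2)=8/75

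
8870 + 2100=10970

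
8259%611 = 316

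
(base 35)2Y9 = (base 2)111001000001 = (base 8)7101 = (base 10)3649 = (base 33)3BJ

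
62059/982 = 63 + 193/982≈63.20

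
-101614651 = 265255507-366870158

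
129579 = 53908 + 75671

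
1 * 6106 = 6106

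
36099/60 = 12033/20 = 601.65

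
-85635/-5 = 17127 = 17127.00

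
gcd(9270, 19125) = 45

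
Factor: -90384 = -1*2^4*3^1*7^1*269^1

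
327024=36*9084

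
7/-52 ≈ -0.135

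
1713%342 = 3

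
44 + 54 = 98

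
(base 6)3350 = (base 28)102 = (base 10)786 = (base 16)312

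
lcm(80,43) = 3440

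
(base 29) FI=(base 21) 10C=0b111000101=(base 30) F3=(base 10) 453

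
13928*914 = 12730192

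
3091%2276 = 815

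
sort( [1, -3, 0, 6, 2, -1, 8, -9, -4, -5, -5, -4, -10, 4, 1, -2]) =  [-10, -9, -5, -5, -4, -4, -3, -2, -1, 0, 1, 1, 2, 4, 6, 8]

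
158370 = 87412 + 70958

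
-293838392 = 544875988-838714380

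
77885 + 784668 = 862553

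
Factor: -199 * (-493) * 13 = 13^1 * 17^1 * 29^1 * 199^1 = 1275391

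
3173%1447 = 279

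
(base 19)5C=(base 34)35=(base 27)3Q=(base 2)1101011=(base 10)107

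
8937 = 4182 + 4755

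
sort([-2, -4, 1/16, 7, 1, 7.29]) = [-4, -2, 1/16, 1, 7, 7.29]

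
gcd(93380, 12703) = 1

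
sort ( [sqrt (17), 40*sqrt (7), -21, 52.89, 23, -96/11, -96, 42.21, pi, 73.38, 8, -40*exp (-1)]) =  [-96, -21, -40*exp (-1), -96/11, pi, sqrt (17), 8, 23, 42.21, 52.89, 73.38, 40*sqrt (7)]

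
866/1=866=866.00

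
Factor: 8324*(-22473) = -1*2^2*3^2*11^1*227^1*2081^1 = -187065252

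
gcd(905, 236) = 1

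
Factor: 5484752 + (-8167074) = -1 * 2^1 * 599^1 * 2239^1 = -2682322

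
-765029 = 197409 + -962438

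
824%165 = 164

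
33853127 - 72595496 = -38742369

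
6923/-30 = -230 - 23/30 ≈ -230.77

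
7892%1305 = 62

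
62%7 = 6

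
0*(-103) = 0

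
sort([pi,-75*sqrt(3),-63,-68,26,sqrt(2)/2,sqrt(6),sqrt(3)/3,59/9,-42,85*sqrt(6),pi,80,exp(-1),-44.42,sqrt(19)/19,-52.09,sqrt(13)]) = [-75*sqrt(3),-68,-63,-52.09,-44.42,-42,sqrt(19)/19,exp(-1),sqrt(3)/3,sqrt(2)/2,sqrt(6),pi,pi,sqrt(13),59/9,26,80,85*sqrt(6)]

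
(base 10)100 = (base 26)3m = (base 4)1210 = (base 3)10201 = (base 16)64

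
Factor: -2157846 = -1*2^1*3^1*359641^1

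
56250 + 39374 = 95624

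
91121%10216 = 9393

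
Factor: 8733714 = 2^1*3^1*11^1*132329^1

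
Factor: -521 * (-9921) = 3^1 * 521^1 * 3307^1 = 5168841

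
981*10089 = 9897309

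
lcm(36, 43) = 1548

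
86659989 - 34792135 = 51867854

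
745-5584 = -4839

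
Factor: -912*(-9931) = 2^4*3^1*19^1*9931^1 = 9057072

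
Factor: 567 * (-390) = -1 * 2^1 * 3^5 * 5^1 * 7^1 * 13^1 = -221130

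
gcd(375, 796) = 1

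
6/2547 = 2/849 ≈ 0.00236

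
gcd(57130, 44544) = 58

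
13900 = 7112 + 6788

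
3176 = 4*794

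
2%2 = 0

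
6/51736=3/25868 ≈ 0.000116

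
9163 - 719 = 8444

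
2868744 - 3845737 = -976993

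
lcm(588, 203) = 17052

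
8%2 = 0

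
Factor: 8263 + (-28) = 3^3 * 5^1 * 61^1 = 8235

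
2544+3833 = 6377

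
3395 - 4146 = -751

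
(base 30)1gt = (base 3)1221012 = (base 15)63e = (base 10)1409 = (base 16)581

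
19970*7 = 139790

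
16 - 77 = -61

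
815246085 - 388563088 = 426682997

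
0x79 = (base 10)121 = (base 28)49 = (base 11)100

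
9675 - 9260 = 415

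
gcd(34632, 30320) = 8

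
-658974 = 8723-667697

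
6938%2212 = 302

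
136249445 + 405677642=541927087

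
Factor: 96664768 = 2^6 * 23^1 * 97^1 * 677^1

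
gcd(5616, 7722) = 702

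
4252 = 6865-2613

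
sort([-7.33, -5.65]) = [-7.33, -5.65]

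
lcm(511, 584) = 4088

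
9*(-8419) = -75771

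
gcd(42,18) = 6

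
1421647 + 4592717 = 6014364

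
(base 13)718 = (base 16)4b4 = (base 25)1n4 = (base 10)1204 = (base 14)620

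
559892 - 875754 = -315862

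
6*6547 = 39282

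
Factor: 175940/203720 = 2^(-1) * 11^(-1) * 19^1 = 19/22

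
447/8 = 55+7/8 ≈ 55.88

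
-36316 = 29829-66145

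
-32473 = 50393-82866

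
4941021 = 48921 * 101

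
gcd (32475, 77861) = 1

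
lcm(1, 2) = 2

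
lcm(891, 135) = 4455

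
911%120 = 71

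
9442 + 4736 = 14178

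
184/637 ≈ 0.289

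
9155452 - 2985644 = 6169808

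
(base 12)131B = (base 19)60H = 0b100010000111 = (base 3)2222212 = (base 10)2183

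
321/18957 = 107/6319 ≈ 0.0169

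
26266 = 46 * 571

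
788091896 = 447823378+340268518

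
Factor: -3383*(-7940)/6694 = 2^1*5^1*17^1*199^1*397^1*3347^(-1) = 13430510/3347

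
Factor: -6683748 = -1*2^2*3^1*43^1*12953^1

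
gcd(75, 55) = 5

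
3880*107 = 415160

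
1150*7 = 8050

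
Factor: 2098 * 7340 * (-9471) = -1 * 2^3 * 3^1 * 5^1 * 7^1 * 11^1 * 41^1 * 367^1 * 1049^1 = -145846959720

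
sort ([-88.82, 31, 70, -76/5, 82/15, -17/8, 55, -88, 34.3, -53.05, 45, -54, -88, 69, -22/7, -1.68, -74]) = [-88.82, -88, -88, -74, -54, -53.05, -76/5, -22/7, -17/8, -1.68, 82/15, 31, 34.3, 45, 55, 69, 70]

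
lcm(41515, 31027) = 2947565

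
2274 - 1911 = 363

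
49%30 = 19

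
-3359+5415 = 2056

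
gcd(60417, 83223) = 63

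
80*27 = 2160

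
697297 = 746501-49204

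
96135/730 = 19227/146 ≈ 131.69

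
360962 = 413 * 874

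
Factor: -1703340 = -1 * 2^2 * 3^2 * 5^1 * 9463^1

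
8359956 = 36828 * 227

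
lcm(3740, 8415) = 33660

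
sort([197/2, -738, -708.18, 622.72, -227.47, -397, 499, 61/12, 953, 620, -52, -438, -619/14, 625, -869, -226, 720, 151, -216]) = [-869, -738, -708.18, -438, -397, -227.47, -226, -216, -52, -619/14, 61/12, 197/2, 151, 499, 620, 622.72, 625, 720, 953]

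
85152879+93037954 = 178190833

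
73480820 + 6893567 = 80374387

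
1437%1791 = 1437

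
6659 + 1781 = 8440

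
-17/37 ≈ -0.459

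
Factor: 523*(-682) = -1*2^1*11^1*31^1*523^1 = -356686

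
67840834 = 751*90334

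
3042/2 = 1521 = 1521.00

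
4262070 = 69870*61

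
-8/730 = -4/365 ≈ -0.0110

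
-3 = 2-5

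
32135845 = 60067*535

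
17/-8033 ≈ -0.00212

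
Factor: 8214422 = 2^1*19^1*113^1*1913^1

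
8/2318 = 4/1159 ≈ 0.00345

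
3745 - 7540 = -3795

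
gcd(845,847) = 1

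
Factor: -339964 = -1*2^2*84991^1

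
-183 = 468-651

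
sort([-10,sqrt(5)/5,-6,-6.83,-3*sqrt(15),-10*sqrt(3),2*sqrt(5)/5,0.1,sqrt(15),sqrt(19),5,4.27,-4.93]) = [-10*sqrt(3),-3*sqrt(15),-10,-6.83,-6,-4.93,0.1,sqrt(5)/5,2*sqrt(5)/5,sqrt(15),4.27,sqrt(19),5]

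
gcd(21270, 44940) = 30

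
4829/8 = 603 + 5/8≈603.63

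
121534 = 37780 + 83754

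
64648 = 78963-14315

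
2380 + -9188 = -6808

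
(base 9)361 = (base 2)100101010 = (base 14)174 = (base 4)10222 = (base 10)298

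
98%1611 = 98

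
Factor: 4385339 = 7^1*626477^1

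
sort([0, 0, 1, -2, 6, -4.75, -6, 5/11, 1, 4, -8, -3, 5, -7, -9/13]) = [-8, -7, -6, -4.75, -3, -2, -9/13, 0, 0, 5/11, 1, 1, 4, 5, 6]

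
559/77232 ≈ 0.00724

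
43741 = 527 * 83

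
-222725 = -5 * 44545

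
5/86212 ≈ 0.0000580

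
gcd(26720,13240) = 40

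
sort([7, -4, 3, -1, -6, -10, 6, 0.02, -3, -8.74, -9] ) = [-10, -9, -8.74, -6, -4, -3, -1, 0.02, 3, 6, 7] 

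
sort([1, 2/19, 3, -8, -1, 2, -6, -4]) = [-8, -6, -4, -1, 2/19, 1, 2, 3]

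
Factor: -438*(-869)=2^1*3^1*11^1*73^1*79^1=380622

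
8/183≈0.0437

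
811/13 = 62 + 5/13≈62.38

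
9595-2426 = 7169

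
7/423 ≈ 0.0165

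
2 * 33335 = 66670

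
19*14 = 266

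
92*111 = 10212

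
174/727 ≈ 0.239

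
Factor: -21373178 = -1*2^1*293^1*36473^1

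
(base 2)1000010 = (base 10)66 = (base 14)4a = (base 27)2c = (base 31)24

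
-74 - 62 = -136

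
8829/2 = 4414 + 1/2 = 4414.50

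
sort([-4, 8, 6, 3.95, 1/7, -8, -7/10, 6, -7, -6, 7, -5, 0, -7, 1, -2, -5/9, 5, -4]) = [-8, -7, -7, -6, -5, -4, -4, -2, -7/10, -5/9, 0, 1/7, 1, 3.95, 5, 6, 6, 7, 8]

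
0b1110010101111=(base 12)42bb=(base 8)16257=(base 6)53555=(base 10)7343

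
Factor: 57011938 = 2^1 * 28505969^1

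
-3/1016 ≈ -0.00295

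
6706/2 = 3353 = 3353.00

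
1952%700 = 552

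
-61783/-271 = 227 + 266/271 ≈ 227.98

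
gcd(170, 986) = 34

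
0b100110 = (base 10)38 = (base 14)2a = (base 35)13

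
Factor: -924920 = -1 * 2^3 * 5^1 * 19^1 * 1217^1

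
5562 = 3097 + 2465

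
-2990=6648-9638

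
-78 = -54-24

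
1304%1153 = 151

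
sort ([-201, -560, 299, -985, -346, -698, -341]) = [-985, -698, -560, -346, -341, -201, 299]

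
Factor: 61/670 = 2^(-1)*5^(-1)*61^1*67^(-1)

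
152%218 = 152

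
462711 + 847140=1309851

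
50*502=25100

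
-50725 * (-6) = 304350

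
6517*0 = 0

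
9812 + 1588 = 11400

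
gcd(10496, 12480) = 64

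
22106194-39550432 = -17444238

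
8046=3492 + 4554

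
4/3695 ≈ 0.00108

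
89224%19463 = 11372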